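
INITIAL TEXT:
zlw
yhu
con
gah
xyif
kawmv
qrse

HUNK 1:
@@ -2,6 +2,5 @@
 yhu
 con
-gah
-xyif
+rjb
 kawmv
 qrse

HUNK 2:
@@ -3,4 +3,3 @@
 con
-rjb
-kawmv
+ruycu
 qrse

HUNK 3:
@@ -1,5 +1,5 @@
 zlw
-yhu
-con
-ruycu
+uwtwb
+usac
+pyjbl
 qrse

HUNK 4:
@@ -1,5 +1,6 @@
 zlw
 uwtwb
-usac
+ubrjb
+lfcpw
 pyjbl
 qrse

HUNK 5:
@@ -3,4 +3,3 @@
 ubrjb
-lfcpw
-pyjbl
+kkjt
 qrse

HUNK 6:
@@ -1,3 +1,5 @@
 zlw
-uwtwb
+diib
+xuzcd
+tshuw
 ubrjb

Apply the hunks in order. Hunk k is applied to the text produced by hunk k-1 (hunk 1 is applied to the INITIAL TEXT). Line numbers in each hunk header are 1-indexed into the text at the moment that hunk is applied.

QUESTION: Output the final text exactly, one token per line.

Answer: zlw
diib
xuzcd
tshuw
ubrjb
kkjt
qrse

Derivation:
Hunk 1: at line 2 remove [gah,xyif] add [rjb] -> 6 lines: zlw yhu con rjb kawmv qrse
Hunk 2: at line 3 remove [rjb,kawmv] add [ruycu] -> 5 lines: zlw yhu con ruycu qrse
Hunk 3: at line 1 remove [yhu,con,ruycu] add [uwtwb,usac,pyjbl] -> 5 lines: zlw uwtwb usac pyjbl qrse
Hunk 4: at line 1 remove [usac] add [ubrjb,lfcpw] -> 6 lines: zlw uwtwb ubrjb lfcpw pyjbl qrse
Hunk 5: at line 3 remove [lfcpw,pyjbl] add [kkjt] -> 5 lines: zlw uwtwb ubrjb kkjt qrse
Hunk 6: at line 1 remove [uwtwb] add [diib,xuzcd,tshuw] -> 7 lines: zlw diib xuzcd tshuw ubrjb kkjt qrse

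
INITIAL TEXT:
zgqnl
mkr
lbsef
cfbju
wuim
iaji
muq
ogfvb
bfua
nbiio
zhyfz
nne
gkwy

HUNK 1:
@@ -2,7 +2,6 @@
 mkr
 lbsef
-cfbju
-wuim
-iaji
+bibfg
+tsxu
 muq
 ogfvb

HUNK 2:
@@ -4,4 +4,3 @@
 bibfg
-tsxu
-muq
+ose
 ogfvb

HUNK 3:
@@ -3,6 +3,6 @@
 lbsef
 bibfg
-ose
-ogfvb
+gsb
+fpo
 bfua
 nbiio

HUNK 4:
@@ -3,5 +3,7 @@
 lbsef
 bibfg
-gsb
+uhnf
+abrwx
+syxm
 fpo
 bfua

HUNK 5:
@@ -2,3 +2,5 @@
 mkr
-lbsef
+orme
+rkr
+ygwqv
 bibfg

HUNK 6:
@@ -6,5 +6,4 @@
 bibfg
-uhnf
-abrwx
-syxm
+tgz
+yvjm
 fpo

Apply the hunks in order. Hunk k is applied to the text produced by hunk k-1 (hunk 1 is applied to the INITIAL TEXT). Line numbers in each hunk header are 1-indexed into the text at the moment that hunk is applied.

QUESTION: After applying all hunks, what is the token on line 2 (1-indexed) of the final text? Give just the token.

Hunk 1: at line 2 remove [cfbju,wuim,iaji] add [bibfg,tsxu] -> 12 lines: zgqnl mkr lbsef bibfg tsxu muq ogfvb bfua nbiio zhyfz nne gkwy
Hunk 2: at line 4 remove [tsxu,muq] add [ose] -> 11 lines: zgqnl mkr lbsef bibfg ose ogfvb bfua nbiio zhyfz nne gkwy
Hunk 3: at line 3 remove [ose,ogfvb] add [gsb,fpo] -> 11 lines: zgqnl mkr lbsef bibfg gsb fpo bfua nbiio zhyfz nne gkwy
Hunk 4: at line 3 remove [gsb] add [uhnf,abrwx,syxm] -> 13 lines: zgqnl mkr lbsef bibfg uhnf abrwx syxm fpo bfua nbiio zhyfz nne gkwy
Hunk 5: at line 2 remove [lbsef] add [orme,rkr,ygwqv] -> 15 lines: zgqnl mkr orme rkr ygwqv bibfg uhnf abrwx syxm fpo bfua nbiio zhyfz nne gkwy
Hunk 6: at line 6 remove [uhnf,abrwx,syxm] add [tgz,yvjm] -> 14 lines: zgqnl mkr orme rkr ygwqv bibfg tgz yvjm fpo bfua nbiio zhyfz nne gkwy
Final line 2: mkr

Answer: mkr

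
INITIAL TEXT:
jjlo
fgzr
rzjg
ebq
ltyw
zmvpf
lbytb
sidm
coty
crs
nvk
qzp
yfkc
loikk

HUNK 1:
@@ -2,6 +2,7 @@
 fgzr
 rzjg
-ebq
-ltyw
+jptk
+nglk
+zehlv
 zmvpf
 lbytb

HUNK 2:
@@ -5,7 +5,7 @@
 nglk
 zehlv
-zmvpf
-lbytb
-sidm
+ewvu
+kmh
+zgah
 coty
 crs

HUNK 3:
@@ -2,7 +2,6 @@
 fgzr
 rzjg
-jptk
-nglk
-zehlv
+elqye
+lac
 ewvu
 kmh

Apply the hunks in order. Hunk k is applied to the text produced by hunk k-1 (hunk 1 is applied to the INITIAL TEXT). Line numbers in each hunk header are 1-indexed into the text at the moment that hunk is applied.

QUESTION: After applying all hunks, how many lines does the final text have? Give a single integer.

Hunk 1: at line 2 remove [ebq,ltyw] add [jptk,nglk,zehlv] -> 15 lines: jjlo fgzr rzjg jptk nglk zehlv zmvpf lbytb sidm coty crs nvk qzp yfkc loikk
Hunk 2: at line 5 remove [zmvpf,lbytb,sidm] add [ewvu,kmh,zgah] -> 15 lines: jjlo fgzr rzjg jptk nglk zehlv ewvu kmh zgah coty crs nvk qzp yfkc loikk
Hunk 3: at line 2 remove [jptk,nglk,zehlv] add [elqye,lac] -> 14 lines: jjlo fgzr rzjg elqye lac ewvu kmh zgah coty crs nvk qzp yfkc loikk
Final line count: 14

Answer: 14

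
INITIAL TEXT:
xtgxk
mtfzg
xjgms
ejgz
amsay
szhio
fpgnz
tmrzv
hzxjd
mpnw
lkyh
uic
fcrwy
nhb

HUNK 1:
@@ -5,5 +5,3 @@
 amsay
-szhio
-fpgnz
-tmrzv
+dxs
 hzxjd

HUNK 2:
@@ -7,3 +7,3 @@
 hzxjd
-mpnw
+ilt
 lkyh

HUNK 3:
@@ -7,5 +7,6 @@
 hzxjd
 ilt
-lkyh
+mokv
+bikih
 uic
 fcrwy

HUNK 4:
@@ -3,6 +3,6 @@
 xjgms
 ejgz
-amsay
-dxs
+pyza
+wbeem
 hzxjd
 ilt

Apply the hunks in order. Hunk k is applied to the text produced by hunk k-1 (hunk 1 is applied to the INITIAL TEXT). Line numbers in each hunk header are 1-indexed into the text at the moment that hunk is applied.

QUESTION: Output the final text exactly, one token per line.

Answer: xtgxk
mtfzg
xjgms
ejgz
pyza
wbeem
hzxjd
ilt
mokv
bikih
uic
fcrwy
nhb

Derivation:
Hunk 1: at line 5 remove [szhio,fpgnz,tmrzv] add [dxs] -> 12 lines: xtgxk mtfzg xjgms ejgz amsay dxs hzxjd mpnw lkyh uic fcrwy nhb
Hunk 2: at line 7 remove [mpnw] add [ilt] -> 12 lines: xtgxk mtfzg xjgms ejgz amsay dxs hzxjd ilt lkyh uic fcrwy nhb
Hunk 3: at line 7 remove [lkyh] add [mokv,bikih] -> 13 lines: xtgxk mtfzg xjgms ejgz amsay dxs hzxjd ilt mokv bikih uic fcrwy nhb
Hunk 4: at line 3 remove [amsay,dxs] add [pyza,wbeem] -> 13 lines: xtgxk mtfzg xjgms ejgz pyza wbeem hzxjd ilt mokv bikih uic fcrwy nhb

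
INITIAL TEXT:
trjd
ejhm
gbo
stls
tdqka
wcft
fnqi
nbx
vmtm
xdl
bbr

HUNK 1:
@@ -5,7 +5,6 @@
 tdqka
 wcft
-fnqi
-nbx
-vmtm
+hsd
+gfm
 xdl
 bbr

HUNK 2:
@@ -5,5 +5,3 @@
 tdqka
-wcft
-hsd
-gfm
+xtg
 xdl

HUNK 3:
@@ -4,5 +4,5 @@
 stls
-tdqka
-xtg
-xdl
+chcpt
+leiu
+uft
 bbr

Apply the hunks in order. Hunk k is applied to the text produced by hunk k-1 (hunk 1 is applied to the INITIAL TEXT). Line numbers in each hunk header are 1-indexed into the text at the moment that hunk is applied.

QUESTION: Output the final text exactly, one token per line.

Hunk 1: at line 5 remove [fnqi,nbx,vmtm] add [hsd,gfm] -> 10 lines: trjd ejhm gbo stls tdqka wcft hsd gfm xdl bbr
Hunk 2: at line 5 remove [wcft,hsd,gfm] add [xtg] -> 8 lines: trjd ejhm gbo stls tdqka xtg xdl bbr
Hunk 3: at line 4 remove [tdqka,xtg,xdl] add [chcpt,leiu,uft] -> 8 lines: trjd ejhm gbo stls chcpt leiu uft bbr

Answer: trjd
ejhm
gbo
stls
chcpt
leiu
uft
bbr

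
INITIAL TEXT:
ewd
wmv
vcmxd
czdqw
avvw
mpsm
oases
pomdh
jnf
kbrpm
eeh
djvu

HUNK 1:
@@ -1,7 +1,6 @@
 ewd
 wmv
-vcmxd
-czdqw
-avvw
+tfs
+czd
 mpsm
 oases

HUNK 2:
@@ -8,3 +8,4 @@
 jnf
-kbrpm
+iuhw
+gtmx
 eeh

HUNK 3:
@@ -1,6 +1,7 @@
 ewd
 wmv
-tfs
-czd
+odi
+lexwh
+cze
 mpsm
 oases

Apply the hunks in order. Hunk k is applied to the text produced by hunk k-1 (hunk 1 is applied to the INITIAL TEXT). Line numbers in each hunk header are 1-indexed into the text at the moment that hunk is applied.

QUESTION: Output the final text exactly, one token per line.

Hunk 1: at line 1 remove [vcmxd,czdqw,avvw] add [tfs,czd] -> 11 lines: ewd wmv tfs czd mpsm oases pomdh jnf kbrpm eeh djvu
Hunk 2: at line 8 remove [kbrpm] add [iuhw,gtmx] -> 12 lines: ewd wmv tfs czd mpsm oases pomdh jnf iuhw gtmx eeh djvu
Hunk 3: at line 1 remove [tfs,czd] add [odi,lexwh,cze] -> 13 lines: ewd wmv odi lexwh cze mpsm oases pomdh jnf iuhw gtmx eeh djvu

Answer: ewd
wmv
odi
lexwh
cze
mpsm
oases
pomdh
jnf
iuhw
gtmx
eeh
djvu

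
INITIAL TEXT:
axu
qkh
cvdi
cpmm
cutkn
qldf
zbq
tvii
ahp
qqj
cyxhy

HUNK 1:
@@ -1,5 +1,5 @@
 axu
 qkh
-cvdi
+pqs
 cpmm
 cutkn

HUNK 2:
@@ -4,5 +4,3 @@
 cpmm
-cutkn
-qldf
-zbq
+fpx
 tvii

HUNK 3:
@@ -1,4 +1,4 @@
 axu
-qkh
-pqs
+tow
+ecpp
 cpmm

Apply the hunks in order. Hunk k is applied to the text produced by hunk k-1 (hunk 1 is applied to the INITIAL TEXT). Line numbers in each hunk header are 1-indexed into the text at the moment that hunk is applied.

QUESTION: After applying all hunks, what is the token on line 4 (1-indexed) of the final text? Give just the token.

Hunk 1: at line 1 remove [cvdi] add [pqs] -> 11 lines: axu qkh pqs cpmm cutkn qldf zbq tvii ahp qqj cyxhy
Hunk 2: at line 4 remove [cutkn,qldf,zbq] add [fpx] -> 9 lines: axu qkh pqs cpmm fpx tvii ahp qqj cyxhy
Hunk 3: at line 1 remove [qkh,pqs] add [tow,ecpp] -> 9 lines: axu tow ecpp cpmm fpx tvii ahp qqj cyxhy
Final line 4: cpmm

Answer: cpmm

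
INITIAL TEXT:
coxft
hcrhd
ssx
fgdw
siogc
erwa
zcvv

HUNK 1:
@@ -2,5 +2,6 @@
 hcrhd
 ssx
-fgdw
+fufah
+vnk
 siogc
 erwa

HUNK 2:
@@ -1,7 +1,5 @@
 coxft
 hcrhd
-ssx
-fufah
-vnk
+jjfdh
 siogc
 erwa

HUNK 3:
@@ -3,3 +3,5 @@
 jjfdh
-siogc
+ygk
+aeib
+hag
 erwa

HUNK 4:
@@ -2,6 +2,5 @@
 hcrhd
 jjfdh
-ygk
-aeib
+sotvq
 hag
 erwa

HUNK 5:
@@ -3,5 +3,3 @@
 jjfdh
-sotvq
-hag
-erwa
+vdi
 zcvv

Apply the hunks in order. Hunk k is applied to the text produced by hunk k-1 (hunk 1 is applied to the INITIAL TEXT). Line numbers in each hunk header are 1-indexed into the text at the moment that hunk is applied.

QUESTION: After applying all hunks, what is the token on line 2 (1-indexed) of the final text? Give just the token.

Hunk 1: at line 2 remove [fgdw] add [fufah,vnk] -> 8 lines: coxft hcrhd ssx fufah vnk siogc erwa zcvv
Hunk 2: at line 1 remove [ssx,fufah,vnk] add [jjfdh] -> 6 lines: coxft hcrhd jjfdh siogc erwa zcvv
Hunk 3: at line 3 remove [siogc] add [ygk,aeib,hag] -> 8 lines: coxft hcrhd jjfdh ygk aeib hag erwa zcvv
Hunk 4: at line 2 remove [ygk,aeib] add [sotvq] -> 7 lines: coxft hcrhd jjfdh sotvq hag erwa zcvv
Hunk 5: at line 3 remove [sotvq,hag,erwa] add [vdi] -> 5 lines: coxft hcrhd jjfdh vdi zcvv
Final line 2: hcrhd

Answer: hcrhd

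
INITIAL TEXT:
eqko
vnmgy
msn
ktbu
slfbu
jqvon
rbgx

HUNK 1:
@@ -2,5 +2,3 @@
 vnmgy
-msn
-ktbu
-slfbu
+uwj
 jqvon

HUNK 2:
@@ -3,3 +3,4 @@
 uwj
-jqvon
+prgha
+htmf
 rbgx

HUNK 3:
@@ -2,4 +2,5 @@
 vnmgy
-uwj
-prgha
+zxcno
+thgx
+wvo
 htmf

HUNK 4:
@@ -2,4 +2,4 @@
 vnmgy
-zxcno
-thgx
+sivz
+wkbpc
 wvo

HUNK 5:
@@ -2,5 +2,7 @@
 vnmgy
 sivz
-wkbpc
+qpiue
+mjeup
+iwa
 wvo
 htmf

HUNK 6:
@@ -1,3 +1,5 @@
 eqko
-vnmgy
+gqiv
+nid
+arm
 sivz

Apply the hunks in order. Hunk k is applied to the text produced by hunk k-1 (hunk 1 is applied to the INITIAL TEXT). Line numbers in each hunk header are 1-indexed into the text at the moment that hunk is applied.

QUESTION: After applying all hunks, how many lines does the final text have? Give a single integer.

Answer: 11

Derivation:
Hunk 1: at line 2 remove [msn,ktbu,slfbu] add [uwj] -> 5 lines: eqko vnmgy uwj jqvon rbgx
Hunk 2: at line 3 remove [jqvon] add [prgha,htmf] -> 6 lines: eqko vnmgy uwj prgha htmf rbgx
Hunk 3: at line 2 remove [uwj,prgha] add [zxcno,thgx,wvo] -> 7 lines: eqko vnmgy zxcno thgx wvo htmf rbgx
Hunk 4: at line 2 remove [zxcno,thgx] add [sivz,wkbpc] -> 7 lines: eqko vnmgy sivz wkbpc wvo htmf rbgx
Hunk 5: at line 2 remove [wkbpc] add [qpiue,mjeup,iwa] -> 9 lines: eqko vnmgy sivz qpiue mjeup iwa wvo htmf rbgx
Hunk 6: at line 1 remove [vnmgy] add [gqiv,nid,arm] -> 11 lines: eqko gqiv nid arm sivz qpiue mjeup iwa wvo htmf rbgx
Final line count: 11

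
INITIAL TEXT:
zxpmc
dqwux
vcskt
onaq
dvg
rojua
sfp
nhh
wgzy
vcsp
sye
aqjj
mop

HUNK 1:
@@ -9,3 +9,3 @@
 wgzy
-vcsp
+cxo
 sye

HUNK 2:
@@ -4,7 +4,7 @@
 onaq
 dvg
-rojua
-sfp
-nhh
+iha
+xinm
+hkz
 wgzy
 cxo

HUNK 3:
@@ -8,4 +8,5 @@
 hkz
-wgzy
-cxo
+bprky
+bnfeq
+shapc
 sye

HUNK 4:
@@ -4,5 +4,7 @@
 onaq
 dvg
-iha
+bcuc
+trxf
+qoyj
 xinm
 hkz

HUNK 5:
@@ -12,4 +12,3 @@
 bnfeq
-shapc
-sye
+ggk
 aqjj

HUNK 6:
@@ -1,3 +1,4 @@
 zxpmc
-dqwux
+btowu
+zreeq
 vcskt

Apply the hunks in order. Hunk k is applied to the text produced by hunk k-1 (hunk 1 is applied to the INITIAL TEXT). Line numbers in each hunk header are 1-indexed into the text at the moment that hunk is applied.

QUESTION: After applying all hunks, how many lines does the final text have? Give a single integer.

Hunk 1: at line 9 remove [vcsp] add [cxo] -> 13 lines: zxpmc dqwux vcskt onaq dvg rojua sfp nhh wgzy cxo sye aqjj mop
Hunk 2: at line 4 remove [rojua,sfp,nhh] add [iha,xinm,hkz] -> 13 lines: zxpmc dqwux vcskt onaq dvg iha xinm hkz wgzy cxo sye aqjj mop
Hunk 3: at line 8 remove [wgzy,cxo] add [bprky,bnfeq,shapc] -> 14 lines: zxpmc dqwux vcskt onaq dvg iha xinm hkz bprky bnfeq shapc sye aqjj mop
Hunk 4: at line 4 remove [iha] add [bcuc,trxf,qoyj] -> 16 lines: zxpmc dqwux vcskt onaq dvg bcuc trxf qoyj xinm hkz bprky bnfeq shapc sye aqjj mop
Hunk 5: at line 12 remove [shapc,sye] add [ggk] -> 15 lines: zxpmc dqwux vcskt onaq dvg bcuc trxf qoyj xinm hkz bprky bnfeq ggk aqjj mop
Hunk 6: at line 1 remove [dqwux] add [btowu,zreeq] -> 16 lines: zxpmc btowu zreeq vcskt onaq dvg bcuc trxf qoyj xinm hkz bprky bnfeq ggk aqjj mop
Final line count: 16

Answer: 16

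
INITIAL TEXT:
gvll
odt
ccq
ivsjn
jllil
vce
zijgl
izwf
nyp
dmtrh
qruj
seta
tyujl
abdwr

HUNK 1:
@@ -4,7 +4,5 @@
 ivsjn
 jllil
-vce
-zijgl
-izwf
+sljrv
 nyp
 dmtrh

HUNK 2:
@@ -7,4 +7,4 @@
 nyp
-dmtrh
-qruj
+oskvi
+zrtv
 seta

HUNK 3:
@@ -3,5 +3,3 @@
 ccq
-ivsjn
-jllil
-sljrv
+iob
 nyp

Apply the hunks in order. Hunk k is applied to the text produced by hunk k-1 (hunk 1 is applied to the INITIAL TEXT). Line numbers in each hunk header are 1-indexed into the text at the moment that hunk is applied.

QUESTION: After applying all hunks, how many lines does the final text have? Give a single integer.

Hunk 1: at line 4 remove [vce,zijgl,izwf] add [sljrv] -> 12 lines: gvll odt ccq ivsjn jllil sljrv nyp dmtrh qruj seta tyujl abdwr
Hunk 2: at line 7 remove [dmtrh,qruj] add [oskvi,zrtv] -> 12 lines: gvll odt ccq ivsjn jllil sljrv nyp oskvi zrtv seta tyujl abdwr
Hunk 3: at line 3 remove [ivsjn,jllil,sljrv] add [iob] -> 10 lines: gvll odt ccq iob nyp oskvi zrtv seta tyujl abdwr
Final line count: 10

Answer: 10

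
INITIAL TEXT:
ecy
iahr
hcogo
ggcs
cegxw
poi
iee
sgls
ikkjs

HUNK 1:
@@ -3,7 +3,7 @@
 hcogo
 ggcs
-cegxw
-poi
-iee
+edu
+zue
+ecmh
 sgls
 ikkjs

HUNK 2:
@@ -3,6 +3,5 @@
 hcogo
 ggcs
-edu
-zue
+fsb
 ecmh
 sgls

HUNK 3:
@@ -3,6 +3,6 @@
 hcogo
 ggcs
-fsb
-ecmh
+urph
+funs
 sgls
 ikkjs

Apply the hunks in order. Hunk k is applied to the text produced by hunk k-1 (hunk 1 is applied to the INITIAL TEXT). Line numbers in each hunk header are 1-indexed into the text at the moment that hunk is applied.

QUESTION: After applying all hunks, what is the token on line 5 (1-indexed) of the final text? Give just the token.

Hunk 1: at line 3 remove [cegxw,poi,iee] add [edu,zue,ecmh] -> 9 lines: ecy iahr hcogo ggcs edu zue ecmh sgls ikkjs
Hunk 2: at line 3 remove [edu,zue] add [fsb] -> 8 lines: ecy iahr hcogo ggcs fsb ecmh sgls ikkjs
Hunk 3: at line 3 remove [fsb,ecmh] add [urph,funs] -> 8 lines: ecy iahr hcogo ggcs urph funs sgls ikkjs
Final line 5: urph

Answer: urph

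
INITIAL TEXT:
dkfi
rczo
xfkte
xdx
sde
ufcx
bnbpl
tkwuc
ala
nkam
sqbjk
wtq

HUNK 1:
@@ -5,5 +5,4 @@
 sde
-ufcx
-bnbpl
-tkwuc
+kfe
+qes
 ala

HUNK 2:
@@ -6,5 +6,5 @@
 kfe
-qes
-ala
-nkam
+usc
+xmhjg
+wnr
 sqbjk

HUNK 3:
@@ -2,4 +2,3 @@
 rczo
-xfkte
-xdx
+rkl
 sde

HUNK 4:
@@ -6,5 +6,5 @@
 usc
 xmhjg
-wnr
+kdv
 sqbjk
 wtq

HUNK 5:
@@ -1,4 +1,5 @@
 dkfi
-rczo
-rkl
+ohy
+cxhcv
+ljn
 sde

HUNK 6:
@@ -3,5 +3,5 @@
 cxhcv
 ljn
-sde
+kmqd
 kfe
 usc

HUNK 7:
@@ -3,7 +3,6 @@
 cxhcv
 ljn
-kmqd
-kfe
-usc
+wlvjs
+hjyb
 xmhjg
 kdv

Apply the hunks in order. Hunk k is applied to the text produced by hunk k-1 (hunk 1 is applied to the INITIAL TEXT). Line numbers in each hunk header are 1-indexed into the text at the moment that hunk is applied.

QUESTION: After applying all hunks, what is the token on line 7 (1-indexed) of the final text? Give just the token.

Answer: xmhjg

Derivation:
Hunk 1: at line 5 remove [ufcx,bnbpl,tkwuc] add [kfe,qes] -> 11 lines: dkfi rczo xfkte xdx sde kfe qes ala nkam sqbjk wtq
Hunk 2: at line 6 remove [qes,ala,nkam] add [usc,xmhjg,wnr] -> 11 lines: dkfi rczo xfkte xdx sde kfe usc xmhjg wnr sqbjk wtq
Hunk 3: at line 2 remove [xfkte,xdx] add [rkl] -> 10 lines: dkfi rczo rkl sde kfe usc xmhjg wnr sqbjk wtq
Hunk 4: at line 6 remove [wnr] add [kdv] -> 10 lines: dkfi rczo rkl sde kfe usc xmhjg kdv sqbjk wtq
Hunk 5: at line 1 remove [rczo,rkl] add [ohy,cxhcv,ljn] -> 11 lines: dkfi ohy cxhcv ljn sde kfe usc xmhjg kdv sqbjk wtq
Hunk 6: at line 3 remove [sde] add [kmqd] -> 11 lines: dkfi ohy cxhcv ljn kmqd kfe usc xmhjg kdv sqbjk wtq
Hunk 7: at line 3 remove [kmqd,kfe,usc] add [wlvjs,hjyb] -> 10 lines: dkfi ohy cxhcv ljn wlvjs hjyb xmhjg kdv sqbjk wtq
Final line 7: xmhjg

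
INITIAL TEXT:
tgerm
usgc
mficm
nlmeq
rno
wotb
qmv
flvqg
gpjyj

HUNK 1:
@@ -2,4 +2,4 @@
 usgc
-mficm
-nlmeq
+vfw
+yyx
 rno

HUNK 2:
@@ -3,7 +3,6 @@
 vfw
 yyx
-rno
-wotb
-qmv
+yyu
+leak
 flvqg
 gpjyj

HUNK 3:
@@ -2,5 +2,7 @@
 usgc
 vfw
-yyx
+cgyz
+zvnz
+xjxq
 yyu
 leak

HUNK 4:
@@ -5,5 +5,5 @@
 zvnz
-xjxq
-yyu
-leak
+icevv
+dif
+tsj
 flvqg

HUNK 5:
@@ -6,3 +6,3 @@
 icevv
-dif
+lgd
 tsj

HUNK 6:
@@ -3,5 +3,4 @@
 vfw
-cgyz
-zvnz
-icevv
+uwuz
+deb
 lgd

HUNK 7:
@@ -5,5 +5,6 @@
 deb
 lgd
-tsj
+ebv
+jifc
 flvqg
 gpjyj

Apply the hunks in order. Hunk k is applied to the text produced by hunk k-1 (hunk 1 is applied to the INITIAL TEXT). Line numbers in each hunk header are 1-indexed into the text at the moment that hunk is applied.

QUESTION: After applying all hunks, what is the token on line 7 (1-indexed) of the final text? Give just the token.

Answer: ebv

Derivation:
Hunk 1: at line 2 remove [mficm,nlmeq] add [vfw,yyx] -> 9 lines: tgerm usgc vfw yyx rno wotb qmv flvqg gpjyj
Hunk 2: at line 3 remove [rno,wotb,qmv] add [yyu,leak] -> 8 lines: tgerm usgc vfw yyx yyu leak flvqg gpjyj
Hunk 3: at line 2 remove [yyx] add [cgyz,zvnz,xjxq] -> 10 lines: tgerm usgc vfw cgyz zvnz xjxq yyu leak flvqg gpjyj
Hunk 4: at line 5 remove [xjxq,yyu,leak] add [icevv,dif,tsj] -> 10 lines: tgerm usgc vfw cgyz zvnz icevv dif tsj flvqg gpjyj
Hunk 5: at line 6 remove [dif] add [lgd] -> 10 lines: tgerm usgc vfw cgyz zvnz icevv lgd tsj flvqg gpjyj
Hunk 6: at line 3 remove [cgyz,zvnz,icevv] add [uwuz,deb] -> 9 lines: tgerm usgc vfw uwuz deb lgd tsj flvqg gpjyj
Hunk 7: at line 5 remove [tsj] add [ebv,jifc] -> 10 lines: tgerm usgc vfw uwuz deb lgd ebv jifc flvqg gpjyj
Final line 7: ebv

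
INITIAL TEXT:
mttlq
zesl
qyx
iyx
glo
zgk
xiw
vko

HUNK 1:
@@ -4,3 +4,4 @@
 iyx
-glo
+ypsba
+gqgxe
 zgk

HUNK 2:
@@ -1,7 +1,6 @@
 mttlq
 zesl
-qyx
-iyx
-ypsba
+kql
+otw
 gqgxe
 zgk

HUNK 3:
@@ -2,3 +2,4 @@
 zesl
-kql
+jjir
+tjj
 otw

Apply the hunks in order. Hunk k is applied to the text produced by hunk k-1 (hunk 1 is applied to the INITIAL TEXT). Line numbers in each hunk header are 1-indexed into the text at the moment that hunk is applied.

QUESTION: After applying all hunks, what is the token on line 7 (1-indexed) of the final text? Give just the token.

Answer: zgk

Derivation:
Hunk 1: at line 4 remove [glo] add [ypsba,gqgxe] -> 9 lines: mttlq zesl qyx iyx ypsba gqgxe zgk xiw vko
Hunk 2: at line 1 remove [qyx,iyx,ypsba] add [kql,otw] -> 8 lines: mttlq zesl kql otw gqgxe zgk xiw vko
Hunk 3: at line 2 remove [kql] add [jjir,tjj] -> 9 lines: mttlq zesl jjir tjj otw gqgxe zgk xiw vko
Final line 7: zgk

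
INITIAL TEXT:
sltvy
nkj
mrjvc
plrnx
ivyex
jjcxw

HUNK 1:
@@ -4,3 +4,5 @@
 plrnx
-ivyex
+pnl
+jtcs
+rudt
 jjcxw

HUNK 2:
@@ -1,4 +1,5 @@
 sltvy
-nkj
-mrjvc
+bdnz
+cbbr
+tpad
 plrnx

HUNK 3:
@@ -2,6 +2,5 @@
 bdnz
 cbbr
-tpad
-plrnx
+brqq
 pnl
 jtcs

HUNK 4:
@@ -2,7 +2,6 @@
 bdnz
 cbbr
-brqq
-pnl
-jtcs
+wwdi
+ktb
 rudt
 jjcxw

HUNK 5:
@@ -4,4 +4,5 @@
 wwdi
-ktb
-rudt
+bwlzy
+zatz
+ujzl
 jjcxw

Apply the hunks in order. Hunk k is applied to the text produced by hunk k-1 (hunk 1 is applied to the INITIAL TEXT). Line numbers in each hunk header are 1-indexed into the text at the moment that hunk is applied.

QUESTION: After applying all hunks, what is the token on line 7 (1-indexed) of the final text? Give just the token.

Hunk 1: at line 4 remove [ivyex] add [pnl,jtcs,rudt] -> 8 lines: sltvy nkj mrjvc plrnx pnl jtcs rudt jjcxw
Hunk 2: at line 1 remove [nkj,mrjvc] add [bdnz,cbbr,tpad] -> 9 lines: sltvy bdnz cbbr tpad plrnx pnl jtcs rudt jjcxw
Hunk 3: at line 2 remove [tpad,plrnx] add [brqq] -> 8 lines: sltvy bdnz cbbr brqq pnl jtcs rudt jjcxw
Hunk 4: at line 2 remove [brqq,pnl,jtcs] add [wwdi,ktb] -> 7 lines: sltvy bdnz cbbr wwdi ktb rudt jjcxw
Hunk 5: at line 4 remove [ktb,rudt] add [bwlzy,zatz,ujzl] -> 8 lines: sltvy bdnz cbbr wwdi bwlzy zatz ujzl jjcxw
Final line 7: ujzl

Answer: ujzl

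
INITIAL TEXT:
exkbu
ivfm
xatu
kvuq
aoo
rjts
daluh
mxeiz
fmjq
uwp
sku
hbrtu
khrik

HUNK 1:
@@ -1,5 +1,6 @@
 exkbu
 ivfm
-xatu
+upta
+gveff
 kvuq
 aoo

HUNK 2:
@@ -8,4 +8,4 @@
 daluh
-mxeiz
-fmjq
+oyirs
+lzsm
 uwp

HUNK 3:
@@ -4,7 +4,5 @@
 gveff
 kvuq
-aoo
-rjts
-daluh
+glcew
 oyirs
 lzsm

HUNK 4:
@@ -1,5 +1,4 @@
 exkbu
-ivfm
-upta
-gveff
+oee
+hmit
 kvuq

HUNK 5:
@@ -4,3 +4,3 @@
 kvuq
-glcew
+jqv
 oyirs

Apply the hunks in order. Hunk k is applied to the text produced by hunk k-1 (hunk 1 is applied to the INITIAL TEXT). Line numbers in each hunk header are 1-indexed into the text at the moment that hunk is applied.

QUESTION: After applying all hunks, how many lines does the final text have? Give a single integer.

Answer: 11

Derivation:
Hunk 1: at line 1 remove [xatu] add [upta,gveff] -> 14 lines: exkbu ivfm upta gveff kvuq aoo rjts daluh mxeiz fmjq uwp sku hbrtu khrik
Hunk 2: at line 8 remove [mxeiz,fmjq] add [oyirs,lzsm] -> 14 lines: exkbu ivfm upta gveff kvuq aoo rjts daluh oyirs lzsm uwp sku hbrtu khrik
Hunk 3: at line 4 remove [aoo,rjts,daluh] add [glcew] -> 12 lines: exkbu ivfm upta gveff kvuq glcew oyirs lzsm uwp sku hbrtu khrik
Hunk 4: at line 1 remove [ivfm,upta,gveff] add [oee,hmit] -> 11 lines: exkbu oee hmit kvuq glcew oyirs lzsm uwp sku hbrtu khrik
Hunk 5: at line 4 remove [glcew] add [jqv] -> 11 lines: exkbu oee hmit kvuq jqv oyirs lzsm uwp sku hbrtu khrik
Final line count: 11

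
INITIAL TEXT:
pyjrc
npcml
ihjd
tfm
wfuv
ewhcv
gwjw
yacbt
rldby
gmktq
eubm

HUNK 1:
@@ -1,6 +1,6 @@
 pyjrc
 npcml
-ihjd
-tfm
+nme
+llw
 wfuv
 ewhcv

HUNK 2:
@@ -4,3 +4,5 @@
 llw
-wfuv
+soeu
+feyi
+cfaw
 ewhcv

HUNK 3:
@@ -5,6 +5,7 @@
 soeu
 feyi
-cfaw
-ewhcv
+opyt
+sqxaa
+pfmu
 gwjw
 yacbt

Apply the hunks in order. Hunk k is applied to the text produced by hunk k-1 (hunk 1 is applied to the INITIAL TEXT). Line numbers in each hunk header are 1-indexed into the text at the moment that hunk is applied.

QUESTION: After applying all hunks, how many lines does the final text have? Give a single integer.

Hunk 1: at line 1 remove [ihjd,tfm] add [nme,llw] -> 11 lines: pyjrc npcml nme llw wfuv ewhcv gwjw yacbt rldby gmktq eubm
Hunk 2: at line 4 remove [wfuv] add [soeu,feyi,cfaw] -> 13 lines: pyjrc npcml nme llw soeu feyi cfaw ewhcv gwjw yacbt rldby gmktq eubm
Hunk 3: at line 5 remove [cfaw,ewhcv] add [opyt,sqxaa,pfmu] -> 14 lines: pyjrc npcml nme llw soeu feyi opyt sqxaa pfmu gwjw yacbt rldby gmktq eubm
Final line count: 14

Answer: 14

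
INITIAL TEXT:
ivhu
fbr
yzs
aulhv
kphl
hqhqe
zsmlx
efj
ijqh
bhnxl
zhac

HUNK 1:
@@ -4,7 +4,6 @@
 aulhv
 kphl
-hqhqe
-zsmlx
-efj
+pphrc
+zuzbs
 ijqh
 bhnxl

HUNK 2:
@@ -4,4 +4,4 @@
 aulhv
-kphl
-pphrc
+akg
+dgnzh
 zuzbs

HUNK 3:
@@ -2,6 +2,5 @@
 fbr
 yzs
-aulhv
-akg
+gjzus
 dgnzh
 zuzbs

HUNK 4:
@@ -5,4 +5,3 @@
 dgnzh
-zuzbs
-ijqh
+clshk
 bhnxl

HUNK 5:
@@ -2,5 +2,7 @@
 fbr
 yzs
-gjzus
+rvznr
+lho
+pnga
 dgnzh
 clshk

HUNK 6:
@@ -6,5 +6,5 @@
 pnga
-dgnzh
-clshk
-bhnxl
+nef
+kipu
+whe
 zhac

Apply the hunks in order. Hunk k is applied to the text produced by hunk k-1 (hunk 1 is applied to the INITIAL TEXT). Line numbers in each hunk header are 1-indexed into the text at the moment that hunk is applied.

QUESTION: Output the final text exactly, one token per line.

Hunk 1: at line 4 remove [hqhqe,zsmlx,efj] add [pphrc,zuzbs] -> 10 lines: ivhu fbr yzs aulhv kphl pphrc zuzbs ijqh bhnxl zhac
Hunk 2: at line 4 remove [kphl,pphrc] add [akg,dgnzh] -> 10 lines: ivhu fbr yzs aulhv akg dgnzh zuzbs ijqh bhnxl zhac
Hunk 3: at line 2 remove [aulhv,akg] add [gjzus] -> 9 lines: ivhu fbr yzs gjzus dgnzh zuzbs ijqh bhnxl zhac
Hunk 4: at line 5 remove [zuzbs,ijqh] add [clshk] -> 8 lines: ivhu fbr yzs gjzus dgnzh clshk bhnxl zhac
Hunk 5: at line 2 remove [gjzus] add [rvznr,lho,pnga] -> 10 lines: ivhu fbr yzs rvznr lho pnga dgnzh clshk bhnxl zhac
Hunk 6: at line 6 remove [dgnzh,clshk,bhnxl] add [nef,kipu,whe] -> 10 lines: ivhu fbr yzs rvznr lho pnga nef kipu whe zhac

Answer: ivhu
fbr
yzs
rvznr
lho
pnga
nef
kipu
whe
zhac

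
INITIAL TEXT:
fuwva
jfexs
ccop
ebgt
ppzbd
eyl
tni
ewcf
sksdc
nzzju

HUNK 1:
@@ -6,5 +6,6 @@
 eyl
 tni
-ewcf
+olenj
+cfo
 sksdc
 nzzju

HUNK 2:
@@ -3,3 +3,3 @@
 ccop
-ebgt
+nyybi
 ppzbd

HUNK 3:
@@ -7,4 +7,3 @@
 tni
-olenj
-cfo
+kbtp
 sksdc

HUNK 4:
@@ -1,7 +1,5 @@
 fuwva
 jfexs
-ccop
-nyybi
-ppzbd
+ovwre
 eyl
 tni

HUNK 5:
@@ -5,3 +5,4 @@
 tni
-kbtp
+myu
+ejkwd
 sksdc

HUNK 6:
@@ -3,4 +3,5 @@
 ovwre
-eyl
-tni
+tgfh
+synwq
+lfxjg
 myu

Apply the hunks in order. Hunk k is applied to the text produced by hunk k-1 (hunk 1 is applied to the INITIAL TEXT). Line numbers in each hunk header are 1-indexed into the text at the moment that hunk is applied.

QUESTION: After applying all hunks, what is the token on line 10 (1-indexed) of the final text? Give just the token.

Answer: nzzju

Derivation:
Hunk 1: at line 6 remove [ewcf] add [olenj,cfo] -> 11 lines: fuwva jfexs ccop ebgt ppzbd eyl tni olenj cfo sksdc nzzju
Hunk 2: at line 3 remove [ebgt] add [nyybi] -> 11 lines: fuwva jfexs ccop nyybi ppzbd eyl tni olenj cfo sksdc nzzju
Hunk 3: at line 7 remove [olenj,cfo] add [kbtp] -> 10 lines: fuwva jfexs ccop nyybi ppzbd eyl tni kbtp sksdc nzzju
Hunk 4: at line 1 remove [ccop,nyybi,ppzbd] add [ovwre] -> 8 lines: fuwva jfexs ovwre eyl tni kbtp sksdc nzzju
Hunk 5: at line 5 remove [kbtp] add [myu,ejkwd] -> 9 lines: fuwva jfexs ovwre eyl tni myu ejkwd sksdc nzzju
Hunk 6: at line 3 remove [eyl,tni] add [tgfh,synwq,lfxjg] -> 10 lines: fuwva jfexs ovwre tgfh synwq lfxjg myu ejkwd sksdc nzzju
Final line 10: nzzju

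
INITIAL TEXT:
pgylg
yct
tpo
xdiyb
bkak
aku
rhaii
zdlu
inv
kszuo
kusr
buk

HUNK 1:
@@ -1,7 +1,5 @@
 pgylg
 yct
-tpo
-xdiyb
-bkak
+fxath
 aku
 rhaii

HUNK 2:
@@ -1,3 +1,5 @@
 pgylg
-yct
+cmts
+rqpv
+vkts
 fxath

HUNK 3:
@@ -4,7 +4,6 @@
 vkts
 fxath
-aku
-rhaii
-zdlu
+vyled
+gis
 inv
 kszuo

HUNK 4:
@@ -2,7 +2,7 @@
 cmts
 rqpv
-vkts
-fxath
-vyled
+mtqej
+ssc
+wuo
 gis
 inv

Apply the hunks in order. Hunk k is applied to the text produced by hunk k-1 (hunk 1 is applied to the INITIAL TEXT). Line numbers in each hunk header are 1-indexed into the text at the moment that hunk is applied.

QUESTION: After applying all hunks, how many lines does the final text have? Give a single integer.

Hunk 1: at line 1 remove [tpo,xdiyb,bkak] add [fxath] -> 10 lines: pgylg yct fxath aku rhaii zdlu inv kszuo kusr buk
Hunk 2: at line 1 remove [yct] add [cmts,rqpv,vkts] -> 12 lines: pgylg cmts rqpv vkts fxath aku rhaii zdlu inv kszuo kusr buk
Hunk 3: at line 4 remove [aku,rhaii,zdlu] add [vyled,gis] -> 11 lines: pgylg cmts rqpv vkts fxath vyled gis inv kszuo kusr buk
Hunk 4: at line 2 remove [vkts,fxath,vyled] add [mtqej,ssc,wuo] -> 11 lines: pgylg cmts rqpv mtqej ssc wuo gis inv kszuo kusr buk
Final line count: 11

Answer: 11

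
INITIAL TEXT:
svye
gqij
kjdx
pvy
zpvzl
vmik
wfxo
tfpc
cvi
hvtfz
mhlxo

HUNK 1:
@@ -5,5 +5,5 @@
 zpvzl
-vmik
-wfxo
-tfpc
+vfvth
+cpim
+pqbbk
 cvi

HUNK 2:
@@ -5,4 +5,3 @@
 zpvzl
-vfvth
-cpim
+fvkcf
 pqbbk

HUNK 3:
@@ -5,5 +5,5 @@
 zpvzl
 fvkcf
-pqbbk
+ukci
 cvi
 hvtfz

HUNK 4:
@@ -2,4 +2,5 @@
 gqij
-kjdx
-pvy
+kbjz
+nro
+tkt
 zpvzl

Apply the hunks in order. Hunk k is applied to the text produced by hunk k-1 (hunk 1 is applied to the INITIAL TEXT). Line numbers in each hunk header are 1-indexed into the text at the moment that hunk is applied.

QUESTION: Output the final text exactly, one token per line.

Answer: svye
gqij
kbjz
nro
tkt
zpvzl
fvkcf
ukci
cvi
hvtfz
mhlxo

Derivation:
Hunk 1: at line 5 remove [vmik,wfxo,tfpc] add [vfvth,cpim,pqbbk] -> 11 lines: svye gqij kjdx pvy zpvzl vfvth cpim pqbbk cvi hvtfz mhlxo
Hunk 2: at line 5 remove [vfvth,cpim] add [fvkcf] -> 10 lines: svye gqij kjdx pvy zpvzl fvkcf pqbbk cvi hvtfz mhlxo
Hunk 3: at line 5 remove [pqbbk] add [ukci] -> 10 lines: svye gqij kjdx pvy zpvzl fvkcf ukci cvi hvtfz mhlxo
Hunk 4: at line 2 remove [kjdx,pvy] add [kbjz,nro,tkt] -> 11 lines: svye gqij kbjz nro tkt zpvzl fvkcf ukci cvi hvtfz mhlxo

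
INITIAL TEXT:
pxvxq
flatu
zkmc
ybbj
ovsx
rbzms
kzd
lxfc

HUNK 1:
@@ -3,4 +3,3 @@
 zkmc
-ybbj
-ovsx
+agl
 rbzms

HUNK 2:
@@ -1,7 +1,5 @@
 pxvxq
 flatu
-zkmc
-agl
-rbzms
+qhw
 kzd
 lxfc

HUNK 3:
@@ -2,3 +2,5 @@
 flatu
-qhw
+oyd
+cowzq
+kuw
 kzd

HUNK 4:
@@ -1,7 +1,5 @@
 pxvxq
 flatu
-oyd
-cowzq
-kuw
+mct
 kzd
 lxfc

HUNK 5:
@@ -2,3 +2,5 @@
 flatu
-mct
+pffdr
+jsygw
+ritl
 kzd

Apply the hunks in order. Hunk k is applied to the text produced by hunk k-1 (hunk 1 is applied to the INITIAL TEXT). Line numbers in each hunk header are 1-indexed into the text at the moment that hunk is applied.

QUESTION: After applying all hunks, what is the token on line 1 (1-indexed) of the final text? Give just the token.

Hunk 1: at line 3 remove [ybbj,ovsx] add [agl] -> 7 lines: pxvxq flatu zkmc agl rbzms kzd lxfc
Hunk 2: at line 1 remove [zkmc,agl,rbzms] add [qhw] -> 5 lines: pxvxq flatu qhw kzd lxfc
Hunk 3: at line 2 remove [qhw] add [oyd,cowzq,kuw] -> 7 lines: pxvxq flatu oyd cowzq kuw kzd lxfc
Hunk 4: at line 1 remove [oyd,cowzq,kuw] add [mct] -> 5 lines: pxvxq flatu mct kzd lxfc
Hunk 5: at line 2 remove [mct] add [pffdr,jsygw,ritl] -> 7 lines: pxvxq flatu pffdr jsygw ritl kzd lxfc
Final line 1: pxvxq

Answer: pxvxq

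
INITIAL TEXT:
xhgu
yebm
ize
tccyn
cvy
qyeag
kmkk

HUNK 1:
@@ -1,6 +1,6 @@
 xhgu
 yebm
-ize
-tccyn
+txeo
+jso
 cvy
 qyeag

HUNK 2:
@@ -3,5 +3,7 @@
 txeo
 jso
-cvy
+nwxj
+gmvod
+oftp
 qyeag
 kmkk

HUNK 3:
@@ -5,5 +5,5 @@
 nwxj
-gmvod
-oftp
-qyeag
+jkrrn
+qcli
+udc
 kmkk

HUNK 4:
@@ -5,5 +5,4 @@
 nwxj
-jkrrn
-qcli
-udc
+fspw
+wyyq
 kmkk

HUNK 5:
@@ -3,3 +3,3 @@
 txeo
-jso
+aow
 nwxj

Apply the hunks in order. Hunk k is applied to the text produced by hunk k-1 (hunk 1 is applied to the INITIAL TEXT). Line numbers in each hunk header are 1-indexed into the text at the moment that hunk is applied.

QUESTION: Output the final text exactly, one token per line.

Hunk 1: at line 1 remove [ize,tccyn] add [txeo,jso] -> 7 lines: xhgu yebm txeo jso cvy qyeag kmkk
Hunk 2: at line 3 remove [cvy] add [nwxj,gmvod,oftp] -> 9 lines: xhgu yebm txeo jso nwxj gmvod oftp qyeag kmkk
Hunk 3: at line 5 remove [gmvod,oftp,qyeag] add [jkrrn,qcli,udc] -> 9 lines: xhgu yebm txeo jso nwxj jkrrn qcli udc kmkk
Hunk 4: at line 5 remove [jkrrn,qcli,udc] add [fspw,wyyq] -> 8 lines: xhgu yebm txeo jso nwxj fspw wyyq kmkk
Hunk 5: at line 3 remove [jso] add [aow] -> 8 lines: xhgu yebm txeo aow nwxj fspw wyyq kmkk

Answer: xhgu
yebm
txeo
aow
nwxj
fspw
wyyq
kmkk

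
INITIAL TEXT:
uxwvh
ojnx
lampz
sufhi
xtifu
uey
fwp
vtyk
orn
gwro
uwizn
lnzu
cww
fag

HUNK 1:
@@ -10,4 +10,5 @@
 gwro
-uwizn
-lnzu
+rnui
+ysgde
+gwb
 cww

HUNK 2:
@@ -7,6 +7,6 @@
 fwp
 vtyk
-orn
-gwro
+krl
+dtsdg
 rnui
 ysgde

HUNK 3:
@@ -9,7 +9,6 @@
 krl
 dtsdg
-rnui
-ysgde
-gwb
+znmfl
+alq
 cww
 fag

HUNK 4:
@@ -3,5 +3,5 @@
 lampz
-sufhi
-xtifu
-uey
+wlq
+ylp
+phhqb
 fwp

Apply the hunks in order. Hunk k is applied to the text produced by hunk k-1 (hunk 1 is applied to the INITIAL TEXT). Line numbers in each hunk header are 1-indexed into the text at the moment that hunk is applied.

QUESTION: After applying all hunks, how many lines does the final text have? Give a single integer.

Answer: 14

Derivation:
Hunk 1: at line 10 remove [uwizn,lnzu] add [rnui,ysgde,gwb] -> 15 lines: uxwvh ojnx lampz sufhi xtifu uey fwp vtyk orn gwro rnui ysgde gwb cww fag
Hunk 2: at line 7 remove [orn,gwro] add [krl,dtsdg] -> 15 lines: uxwvh ojnx lampz sufhi xtifu uey fwp vtyk krl dtsdg rnui ysgde gwb cww fag
Hunk 3: at line 9 remove [rnui,ysgde,gwb] add [znmfl,alq] -> 14 lines: uxwvh ojnx lampz sufhi xtifu uey fwp vtyk krl dtsdg znmfl alq cww fag
Hunk 4: at line 3 remove [sufhi,xtifu,uey] add [wlq,ylp,phhqb] -> 14 lines: uxwvh ojnx lampz wlq ylp phhqb fwp vtyk krl dtsdg znmfl alq cww fag
Final line count: 14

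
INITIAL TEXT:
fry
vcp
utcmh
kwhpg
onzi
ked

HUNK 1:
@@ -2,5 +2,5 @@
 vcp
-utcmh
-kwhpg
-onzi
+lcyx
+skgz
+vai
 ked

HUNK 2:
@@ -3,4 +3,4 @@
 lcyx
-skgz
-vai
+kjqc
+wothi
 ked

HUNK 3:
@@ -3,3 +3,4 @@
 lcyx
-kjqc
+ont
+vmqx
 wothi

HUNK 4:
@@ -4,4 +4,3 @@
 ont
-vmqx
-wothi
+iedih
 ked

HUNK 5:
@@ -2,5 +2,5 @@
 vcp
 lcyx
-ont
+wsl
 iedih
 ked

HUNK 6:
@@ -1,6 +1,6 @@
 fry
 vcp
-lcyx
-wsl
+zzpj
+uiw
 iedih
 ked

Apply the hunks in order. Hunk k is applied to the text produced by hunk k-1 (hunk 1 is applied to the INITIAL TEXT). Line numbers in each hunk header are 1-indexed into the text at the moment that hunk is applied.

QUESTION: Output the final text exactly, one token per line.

Answer: fry
vcp
zzpj
uiw
iedih
ked

Derivation:
Hunk 1: at line 2 remove [utcmh,kwhpg,onzi] add [lcyx,skgz,vai] -> 6 lines: fry vcp lcyx skgz vai ked
Hunk 2: at line 3 remove [skgz,vai] add [kjqc,wothi] -> 6 lines: fry vcp lcyx kjqc wothi ked
Hunk 3: at line 3 remove [kjqc] add [ont,vmqx] -> 7 lines: fry vcp lcyx ont vmqx wothi ked
Hunk 4: at line 4 remove [vmqx,wothi] add [iedih] -> 6 lines: fry vcp lcyx ont iedih ked
Hunk 5: at line 2 remove [ont] add [wsl] -> 6 lines: fry vcp lcyx wsl iedih ked
Hunk 6: at line 1 remove [lcyx,wsl] add [zzpj,uiw] -> 6 lines: fry vcp zzpj uiw iedih ked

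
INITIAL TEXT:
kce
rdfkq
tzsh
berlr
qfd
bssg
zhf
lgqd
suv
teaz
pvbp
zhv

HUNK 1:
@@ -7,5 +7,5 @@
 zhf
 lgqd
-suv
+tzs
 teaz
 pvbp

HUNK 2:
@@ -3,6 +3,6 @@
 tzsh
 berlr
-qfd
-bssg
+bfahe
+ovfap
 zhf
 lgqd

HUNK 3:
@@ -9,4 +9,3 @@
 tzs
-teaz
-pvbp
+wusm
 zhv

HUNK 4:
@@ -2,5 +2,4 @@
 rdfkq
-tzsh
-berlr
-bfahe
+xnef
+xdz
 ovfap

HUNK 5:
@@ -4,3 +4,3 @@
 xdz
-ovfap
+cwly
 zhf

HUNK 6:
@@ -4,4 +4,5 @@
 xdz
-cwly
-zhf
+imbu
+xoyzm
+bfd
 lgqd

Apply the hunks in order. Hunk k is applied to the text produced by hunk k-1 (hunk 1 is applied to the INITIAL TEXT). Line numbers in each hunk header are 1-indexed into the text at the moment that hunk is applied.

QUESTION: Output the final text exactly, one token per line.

Hunk 1: at line 7 remove [suv] add [tzs] -> 12 lines: kce rdfkq tzsh berlr qfd bssg zhf lgqd tzs teaz pvbp zhv
Hunk 2: at line 3 remove [qfd,bssg] add [bfahe,ovfap] -> 12 lines: kce rdfkq tzsh berlr bfahe ovfap zhf lgqd tzs teaz pvbp zhv
Hunk 3: at line 9 remove [teaz,pvbp] add [wusm] -> 11 lines: kce rdfkq tzsh berlr bfahe ovfap zhf lgqd tzs wusm zhv
Hunk 4: at line 2 remove [tzsh,berlr,bfahe] add [xnef,xdz] -> 10 lines: kce rdfkq xnef xdz ovfap zhf lgqd tzs wusm zhv
Hunk 5: at line 4 remove [ovfap] add [cwly] -> 10 lines: kce rdfkq xnef xdz cwly zhf lgqd tzs wusm zhv
Hunk 6: at line 4 remove [cwly,zhf] add [imbu,xoyzm,bfd] -> 11 lines: kce rdfkq xnef xdz imbu xoyzm bfd lgqd tzs wusm zhv

Answer: kce
rdfkq
xnef
xdz
imbu
xoyzm
bfd
lgqd
tzs
wusm
zhv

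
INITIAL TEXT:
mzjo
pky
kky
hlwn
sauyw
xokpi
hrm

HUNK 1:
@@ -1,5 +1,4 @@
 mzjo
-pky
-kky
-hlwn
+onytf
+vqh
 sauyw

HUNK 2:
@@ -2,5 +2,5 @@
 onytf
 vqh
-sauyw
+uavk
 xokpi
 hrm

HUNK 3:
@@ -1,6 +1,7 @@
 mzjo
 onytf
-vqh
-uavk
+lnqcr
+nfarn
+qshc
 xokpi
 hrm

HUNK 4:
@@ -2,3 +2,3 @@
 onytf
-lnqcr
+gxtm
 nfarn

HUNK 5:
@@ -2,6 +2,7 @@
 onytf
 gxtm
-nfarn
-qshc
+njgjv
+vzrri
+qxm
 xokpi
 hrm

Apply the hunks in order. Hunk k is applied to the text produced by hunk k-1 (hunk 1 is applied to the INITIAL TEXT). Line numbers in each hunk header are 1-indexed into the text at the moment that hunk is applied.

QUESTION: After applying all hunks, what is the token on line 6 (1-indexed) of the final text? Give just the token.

Answer: qxm

Derivation:
Hunk 1: at line 1 remove [pky,kky,hlwn] add [onytf,vqh] -> 6 lines: mzjo onytf vqh sauyw xokpi hrm
Hunk 2: at line 2 remove [sauyw] add [uavk] -> 6 lines: mzjo onytf vqh uavk xokpi hrm
Hunk 3: at line 1 remove [vqh,uavk] add [lnqcr,nfarn,qshc] -> 7 lines: mzjo onytf lnqcr nfarn qshc xokpi hrm
Hunk 4: at line 2 remove [lnqcr] add [gxtm] -> 7 lines: mzjo onytf gxtm nfarn qshc xokpi hrm
Hunk 5: at line 2 remove [nfarn,qshc] add [njgjv,vzrri,qxm] -> 8 lines: mzjo onytf gxtm njgjv vzrri qxm xokpi hrm
Final line 6: qxm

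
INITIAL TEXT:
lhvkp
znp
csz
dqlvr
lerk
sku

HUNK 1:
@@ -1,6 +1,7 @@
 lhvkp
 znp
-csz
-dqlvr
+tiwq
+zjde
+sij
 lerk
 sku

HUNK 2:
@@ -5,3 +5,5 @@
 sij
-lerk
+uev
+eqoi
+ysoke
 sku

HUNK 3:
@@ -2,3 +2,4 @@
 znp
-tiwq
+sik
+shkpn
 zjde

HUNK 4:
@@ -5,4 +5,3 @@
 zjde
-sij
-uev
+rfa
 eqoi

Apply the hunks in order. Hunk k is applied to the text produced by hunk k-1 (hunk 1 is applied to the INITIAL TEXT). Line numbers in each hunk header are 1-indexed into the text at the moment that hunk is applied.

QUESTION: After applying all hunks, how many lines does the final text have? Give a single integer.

Hunk 1: at line 1 remove [csz,dqlvr] add [tiwq,zjde,sij] -> 7 lines: lhvkp znp tiwq zjde sij lerk sku
Hunk 2: at line 5 remove [lerk] add [uev,eqoi,ysoke] -> 9 lines: lhvkp znp tiwq zjde sij uev eqoi ysoke sku
Hunk 3: at line 2 remove [tiwq] add [sik,shkpn] -> 10 lines: lhvkp znp sik shkpn zjde sij uev eqoi ysoke sku
Hunk 4: at line 5 remove [sij,uev] add [rfa] -> 9 lines: lhvkp znp sik shkpn zjde rfa eqoi ysoke sku
Final line count: 9

Answer: 9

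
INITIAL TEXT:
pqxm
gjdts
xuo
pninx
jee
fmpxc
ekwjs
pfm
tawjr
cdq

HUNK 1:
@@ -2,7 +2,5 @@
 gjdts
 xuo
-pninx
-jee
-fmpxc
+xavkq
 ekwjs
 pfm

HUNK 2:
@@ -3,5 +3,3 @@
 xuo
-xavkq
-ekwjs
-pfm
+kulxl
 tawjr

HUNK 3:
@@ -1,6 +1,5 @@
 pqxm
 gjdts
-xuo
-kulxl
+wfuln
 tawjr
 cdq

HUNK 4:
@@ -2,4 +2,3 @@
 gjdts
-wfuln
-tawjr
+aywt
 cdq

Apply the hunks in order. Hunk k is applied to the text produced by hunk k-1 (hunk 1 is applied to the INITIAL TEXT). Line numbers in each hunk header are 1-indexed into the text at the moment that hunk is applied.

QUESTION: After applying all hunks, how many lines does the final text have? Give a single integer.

Hunk 1: at line 2 remove [pninx,jee,fmpxc] add [xavkq] -> 8 lines: pqxm gjdts xuo xavkq ekwjs pfm tawjr cdq
Hunk 2: at line 3 remove [xavkq,ekwjs,pfm] add [kulxl] -> 6 lines: pqxm gjdts xuo kulxl tawjr cdq
Hunk 3: at line 1 remove [xuo,kulxl] add [wfuln] -> 5 lines: pqxm gjdts wfuln tawjr cdq
Hunk 4: at line 2 remove [wfuln,tawjr] add [aywt] -> 4 lines: pqxm gjdts aywt cdq
Final line count: 4

Answer: 4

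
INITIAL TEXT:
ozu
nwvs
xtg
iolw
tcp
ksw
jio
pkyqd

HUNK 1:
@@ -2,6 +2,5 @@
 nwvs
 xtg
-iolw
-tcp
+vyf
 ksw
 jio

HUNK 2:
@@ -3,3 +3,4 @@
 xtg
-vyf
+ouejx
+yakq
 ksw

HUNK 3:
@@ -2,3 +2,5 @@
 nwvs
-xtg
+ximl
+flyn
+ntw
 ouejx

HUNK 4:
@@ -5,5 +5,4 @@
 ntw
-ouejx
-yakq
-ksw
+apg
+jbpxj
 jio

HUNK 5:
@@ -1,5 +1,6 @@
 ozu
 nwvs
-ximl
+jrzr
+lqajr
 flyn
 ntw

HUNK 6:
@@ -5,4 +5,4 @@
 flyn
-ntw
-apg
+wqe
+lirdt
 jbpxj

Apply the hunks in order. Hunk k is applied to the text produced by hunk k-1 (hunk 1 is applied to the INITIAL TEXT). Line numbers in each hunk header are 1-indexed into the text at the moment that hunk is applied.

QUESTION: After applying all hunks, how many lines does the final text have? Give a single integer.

Hunk 1: at line 2 remove [iolw,tcp] add [vyf] -> 7 lines: ozu nwvs xtg vyf ksw jio pkyqd
Hunk 2: at line 3 remove [vyf] add [ouejx,yakq] -> 8 lines: ozu nwvs xtg ouejx yakq ksw jio pkyqd
Hunk 3: at line 2 remove [xtg] add [ximl,flyn,ntw] -> 10 lines: ozu nwvs ximl flyn ntw ouejx yakq ksw jio pkyqd
Hunk 4: at line 5 remove [ouejx,yakq,ksw] add [apg,jbpxj] -> 9 lines: ozu nwvs ximl flyn ntw apg jbpxj jio pkyqd
Hunk 5: at line 1 remove [ximl] add [jrzr,lqajr] -> 10 lines: ozu nwvs jrzr lqajr flyn ntw apg jbpxj jio pkyqd
Hunk 6: at line 5 remove [ntw,apg] add [wqe,lirdt] -> 10 lines: ozu nwvs jrzr lqajr flyn wqe lirdt jbpxj jio pkyqd
Final line count: 10

Answer: 10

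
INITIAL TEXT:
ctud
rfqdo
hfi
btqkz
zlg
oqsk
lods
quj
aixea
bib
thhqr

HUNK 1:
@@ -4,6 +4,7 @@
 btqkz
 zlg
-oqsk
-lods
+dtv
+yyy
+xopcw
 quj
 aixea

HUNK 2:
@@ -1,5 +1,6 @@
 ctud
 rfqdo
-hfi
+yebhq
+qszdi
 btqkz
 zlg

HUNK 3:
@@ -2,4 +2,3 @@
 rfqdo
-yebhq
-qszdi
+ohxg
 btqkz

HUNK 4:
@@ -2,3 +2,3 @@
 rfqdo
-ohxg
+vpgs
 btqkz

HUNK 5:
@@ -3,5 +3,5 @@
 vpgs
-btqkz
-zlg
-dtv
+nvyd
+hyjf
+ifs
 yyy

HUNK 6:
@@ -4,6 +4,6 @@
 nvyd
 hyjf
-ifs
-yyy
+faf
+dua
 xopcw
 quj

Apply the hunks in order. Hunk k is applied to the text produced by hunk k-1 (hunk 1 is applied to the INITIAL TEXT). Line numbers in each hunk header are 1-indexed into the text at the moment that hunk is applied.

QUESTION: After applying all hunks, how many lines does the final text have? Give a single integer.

Hunk 1: at line 4 remove [oqsk,lods] add [dtv,yyy,xopcw] -> 12 lines: ctud rfqdo hfi btqkz zlg dtv yyy xopcw quj aixea bib thhqr
Hunk 2: at line 1 remove [hfi] add [yebhq,qszdi] -> 13 lines: ctud rfqdo yebhq qszdi btqkz zlg dtv yyy xopcw quj aixea bib thhqr
Hunk 3: at line 2 remove [yebhq,qszdi] add [ohxg] -> 12 lines: ctud rfqdo ohxg btqkz zlg dtv yyy xopcw quj aixea bib thhqr
Hunk 4: at line 2 remove [ohxg] add [vpgs] -> 12 lines: ctud rfqdo vpgs btqkz zlg dtv yyy xopcw quj aixea bib thhqr
Hunk 5: at line 3 remove [btqkz,zlg,dtv] add [nvyd,hyjf,ifs] -> 12 lines: ctud rfqdo vpgs nvyd hyjf ifs yyy xopcw quj aixea bib thhqr
Hunk 6: at line 4 remove [ifs,yyy] add [faf,dua] -> 12 lines: ctud rfqdo vpgs nvyd hyjf faf dua xopcw quj aixea bib thhqr
Final line count: 12

Answer: 12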